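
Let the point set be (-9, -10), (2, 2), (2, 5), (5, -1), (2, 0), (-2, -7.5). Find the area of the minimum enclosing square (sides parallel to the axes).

225

The bounding box has width 14 and height 15.
An axis-aligned square enclosing the set must have side ≥ max(width, height).
So the minimum side is max(14, 15) = 15.
Area = 15² = 225.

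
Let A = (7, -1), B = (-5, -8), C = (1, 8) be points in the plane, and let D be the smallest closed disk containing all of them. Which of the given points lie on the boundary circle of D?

Side lengths²: AB² = 193, AC² = 117, BC² = 292.
Since BC² = 292 < 193 + 117 = 310, the triangle is acute, so the smallest enclosing circle is the circumcircle.
Circumcentre = (-1.52, -0.18), r² = 73.2628.
The points at distance exactly r from the centre are A, B, C — 3 points.

A, B, C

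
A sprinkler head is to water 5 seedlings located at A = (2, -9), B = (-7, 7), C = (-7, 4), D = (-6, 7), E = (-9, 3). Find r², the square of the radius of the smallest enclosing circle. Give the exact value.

84.25

By Welzl's lemma the MEC is supported by two points (diametrically opposite) or three points (on a circumcircle).
The farthest pair is A–B with squared distance 337. The circle on this segment as diameter has centre (-2.5, -1) and r² = 337/4 = 84.25.
Check C: distance² to centre = 45.25 ≤ 84.25, so it lies inside.
All remaining points lie in this disk, and no smaller disk contains both endpoints, so this is the minimum enclosing circle.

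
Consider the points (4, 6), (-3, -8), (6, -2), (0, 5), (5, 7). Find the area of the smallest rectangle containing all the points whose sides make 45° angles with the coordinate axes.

149.5

In coordinates u = x + y, v = x − y the rectangle is axis-aligned; the map (x,y)→(u,v) scales areas by 2.
u-values: 10, -11, 4, 5, 12; range = 12 − (-11) = 23.
v-values: -2, 5, 8, -5, -2; range = 8 − (-5) = 13.
Area = (23 × 13) / 2 = 149.5.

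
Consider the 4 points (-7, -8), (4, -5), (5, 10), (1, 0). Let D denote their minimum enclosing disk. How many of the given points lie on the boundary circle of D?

A smallest enclosing disk is always determined by at most three of the input points on its boundary.
The farthest pair is (-7, -8)–(5, 10) with squared distance 468. The circle on this segment as diameter has centre (-1, 1) and r² = 468/4 = 117.
Check (4, -5): distance² to centre = 61 ≤ 117, so it lies inside.
All remaining points lie in this disk, and no smaller disk contains both endpoints, so this is the minimum enclosing circle.
The points at distance exactly r from the centre are (-7, -8), (5, 10) — 2 points.

2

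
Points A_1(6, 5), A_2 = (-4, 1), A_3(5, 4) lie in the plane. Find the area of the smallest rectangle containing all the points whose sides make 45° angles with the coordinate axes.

42

In coordinates u = x + y, v = x − y the rectangle is axis-aligned; the map (x,y)→(u,v) scales areas by 2.
u-values: 11, -3, 9; range = 11 − (-3) = 14.
v-values: 1, -5, 1; range = 1 − (-5) = 6.
Area = (14 × 6) / 2 = 42.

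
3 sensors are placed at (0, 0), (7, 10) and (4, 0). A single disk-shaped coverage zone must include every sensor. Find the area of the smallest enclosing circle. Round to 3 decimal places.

117.024

Call the three points A, B, C in the order given.
Side lengths²: AB² = 149, AC² = 16, BC² = 109.
Since AB² = 149 ≥ 109 + 16 = 125, the angle opposite AB is not acute, so the smallest enclosing circle has AB as diameter.
Centre = midpoint of AB = (3.5, 5), r² = 149/4 = 37.25.
Area = π·r² = π·37.25 ≈ 117.024.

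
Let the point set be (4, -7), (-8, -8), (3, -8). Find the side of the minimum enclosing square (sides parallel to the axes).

12

The bounding box has width 12 and height 1.
An axis-aligned square enclosing the set must have side ≥ max(width, height).
So the minimum side is max(12, 1) = 12.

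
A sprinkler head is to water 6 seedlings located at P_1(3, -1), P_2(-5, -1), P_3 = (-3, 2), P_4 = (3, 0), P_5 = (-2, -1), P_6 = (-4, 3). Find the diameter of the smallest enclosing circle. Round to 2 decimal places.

8.31

The minimum enclosing circle of a finite set is fixed by two of the points (as a diameter) or three (as a circumcircle).
The minimum enclosing circle is determined by three boundary points: P_1, P_2, P_6.
Their circumcentre is (-1, 0.125) with r² = 17.265625.
The farthest remaining point P_4 is at distance² 16.015625 ≤ 17.265625.
Diameter = 2r = 2√(17.265625) ≈ 8.31.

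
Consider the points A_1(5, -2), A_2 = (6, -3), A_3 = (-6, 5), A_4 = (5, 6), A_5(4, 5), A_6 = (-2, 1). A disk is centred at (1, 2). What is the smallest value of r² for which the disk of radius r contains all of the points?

The required radius is the distance from (1, 2) to the farthest point.
Squared distances: 32, 50, 58, 32, 18, 10.
Maximum is 58, attained at A_3.

58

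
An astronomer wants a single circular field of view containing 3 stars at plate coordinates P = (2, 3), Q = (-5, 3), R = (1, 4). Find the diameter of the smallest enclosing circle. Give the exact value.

7

Side lengths²: PQ² = 49, PR² = 2, QR² = 37.
Since PQ² = 49 ≥ 37 + 2 = 39, the angle opposite PQ is not acute, so the smallest enclosing circle has PQ as diameter.
Centre = midpoint of PQ = (-1.5, 3), r² = 49/4 = 12.25.
Diameter = 2r = 2√(12.25) = 7.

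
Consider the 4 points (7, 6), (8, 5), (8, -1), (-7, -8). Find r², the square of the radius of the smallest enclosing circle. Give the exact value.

98.5

A smallest enclosing disk is always determined by at most three of the input points on its boundary.
The farthest pair is (8, 5)–(-7, -8) with squared distance 394. The circle on this segment as diameter has centre (0.5, -1.5) and r² = 394/4 = 98.5.
Check (7, 6): distance² to centre = 98.5 ≤ 98.5, so it lies inside.
All remaining points lie in this disk, and no smaller disk contains both endpoints, so this is the minimum enclosing circle.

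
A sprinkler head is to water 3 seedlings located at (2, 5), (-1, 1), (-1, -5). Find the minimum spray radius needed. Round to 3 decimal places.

Call the three points A, B, C in the order given.
Side lengths²: AB² = 25, AC² = 109, BC² = 36.
Since AC² = 109 ≥ 36 + 25 = 61, the angle opposite AC is not acute, so the smallest enclosing circle has AC as diameter.
Centre = midpoint of AC = (0.5, 0), r² = 109/4 = 27.25.
r = √(27.25) ≈ 5.220.

5.220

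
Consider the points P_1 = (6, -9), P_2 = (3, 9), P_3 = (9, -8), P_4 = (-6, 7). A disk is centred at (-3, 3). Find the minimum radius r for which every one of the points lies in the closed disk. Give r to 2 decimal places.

The required radius is the distance from (-3, 3) to the farthest point.
Squared distances: 225, 72, 265, 25.
Maximum is 265, attained at P_3.
r = √265 ≈ 16.28.

16.28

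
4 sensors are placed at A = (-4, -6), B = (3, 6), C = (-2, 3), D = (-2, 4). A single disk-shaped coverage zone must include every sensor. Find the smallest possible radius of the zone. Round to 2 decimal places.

By Welzl's lemma the MEC is supported by two points (diametrically opposite) or three points (on a circumcircle).
The farthest pair is A–B with squared distance 193. The circle on this segment as diameter has centre (-0.5, 0) and r² = 193/4 = 48.25.
Check C: distance² to centre = 11.25 ≤ 48.25, so it lies inside.
All remaining points lie in this disk, and no smaller disk contains both endpoints, so this is the minimum enclosing circle.
r = √(48.25) ≈ 6.95.

6.95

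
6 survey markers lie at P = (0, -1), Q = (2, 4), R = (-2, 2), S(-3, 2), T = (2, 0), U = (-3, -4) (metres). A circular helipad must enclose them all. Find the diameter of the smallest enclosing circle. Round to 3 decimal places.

A smallest enclosing disk is always determined by at most three of the input points on its boundary.
The farthest pair is Q–U with squared distance 89. The circle on this segment as diameter has centre (-0.5, 0) and r² = 89/4 = 22.25.
Check P: distance² to centre = 1.25 ≤ 22.25, so it lies inside.
All remaining points lie in this disk, and no smaller disk contains both endpoints, so this is the minimum enclosing circle.
Diameter = 2r = 2√(22.25) ≈ 9.434.

9.434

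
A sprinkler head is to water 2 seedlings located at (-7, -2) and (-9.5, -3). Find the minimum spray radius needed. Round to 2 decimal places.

The smallest circle enclosing two points has them as diameter endpoints.
Centre = midpoint = (-8.25, -2.5); r² = |(-7, -2)−(-9.5, -3)|²/4 = 7.25/4 = 1.8125.
r = √(1.8125) ≈ 1.35.

1.35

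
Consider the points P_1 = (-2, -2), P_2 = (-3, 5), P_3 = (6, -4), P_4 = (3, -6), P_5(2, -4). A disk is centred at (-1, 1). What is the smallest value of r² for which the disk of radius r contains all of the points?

The required radius is the distance from (-1, 1) to the farthest point.
Squared distances: 10, 20, 74, 65, 34.
Maximum is 74, attained at P_3.

74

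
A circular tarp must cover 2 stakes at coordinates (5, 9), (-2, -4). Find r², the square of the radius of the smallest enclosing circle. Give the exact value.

54.5

The smallest circle enclosing two points has them as diameter endpoints.
Centre = midpoint = (1.5, 2.5); r² = |(5, 9)−(-2, -4)|²/4 = 218/4 = 54.5.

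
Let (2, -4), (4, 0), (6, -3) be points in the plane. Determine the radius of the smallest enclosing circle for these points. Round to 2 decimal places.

2.37

Call the three points A, B, C in the order given.
Side lengths²: AB² = 20, AC² = 17, BC² = 13.
Since AB² = 20 < 17 + 13 = 30, the triangle is acute, so the smallest enclosing circle is the circumcircle.
Circumcentre = (26/7, -33/14), r² = 1105/196.
r = √(1105/196) ≈ 2.37.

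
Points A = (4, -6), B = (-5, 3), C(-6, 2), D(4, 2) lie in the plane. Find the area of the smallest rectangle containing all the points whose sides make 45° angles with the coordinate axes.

90

In coordinates u = x + y, v = x − y the rectangle is axis-aligned; the map (x,y)→(u,v) scales areas by 2.
u-values: -2, -2, -4, 6; range = 6 − (-4) = 10.
v-values: 10, -8, -8, 2; range = 10 − (-8) = 18.
Area = (10 × 18) / 2 = 90.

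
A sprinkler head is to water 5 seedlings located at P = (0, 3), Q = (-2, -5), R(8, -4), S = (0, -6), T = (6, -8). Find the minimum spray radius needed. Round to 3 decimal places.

6.265

The minimum enclosing circle of a finite set is fixed by two of the points (as a diameter) or three (as a circumcircle).
The farthest pair is P–T with squared distance 157. The circle on this segment as diameter has centre (3, -2.5) and r² = 157/4 = 39.25.
Check Q: distance² to centre = 31.25 ≤ 39.25, so it lies inside.
All remaining points lie in this disk, and no smaller disk contains both endpoints, so this is the minimum enclosing circle.
r = √(39.25) ≈ 6.265.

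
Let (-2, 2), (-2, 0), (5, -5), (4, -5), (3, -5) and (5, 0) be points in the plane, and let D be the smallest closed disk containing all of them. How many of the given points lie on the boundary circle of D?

The minimum enclosing circle of a finite set is fixed by two of the points (as a diameter) or three (as a circumcircle).
The farthest pair is (-2, 2)–(5, -5) with squared distance 98. The circle on this segment as diameter has centre (1.5, -1.5) and r² = 98/4 = 24.5.
Check (-2, 0): distance² to centre = 14.5 ≤ 24.5, so it lies inside.
All remaining points lie in this disk, and no smaller disk contains both endpoints, so this is the minimum enclosing circle.
The points at distance exactly r from the centre are (-2, 2), (5, -5) — 2 points.

2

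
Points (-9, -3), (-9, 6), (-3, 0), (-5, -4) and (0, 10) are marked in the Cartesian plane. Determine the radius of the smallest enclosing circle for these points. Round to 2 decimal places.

7.91

A smallest enclosing disk is always determined by at most three of the input points on its boundary.
The farthest pair is (-9, -3)–(0, 10) with squared distance 250. The circle on this segment as diameter has centre (-4.5, 3.5) and r² = 250/4 = 62.5.
Check (-9, 6): distance² to centre = 26.5 ≤ 62.5, so it lies inside.
All remaining points lie in this disk, and no smaller disk contains both endpoints, so this is the minimum enclosing circle.
r = √(62.5) ≈ 7.91.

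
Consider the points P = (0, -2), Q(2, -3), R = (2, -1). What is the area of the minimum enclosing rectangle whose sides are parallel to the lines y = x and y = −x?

In coordinates u = x + y, v = x − y the rectangle is axis-aligned; the map (x,y)→(u,v) scales areas by 2.
u-values: -2, -1, 1; range = 1 − (-2) = 3.
v-values: 2, 5, 3; range = 5 − 2 = 3.
Area = (3 × 3) / 2 = 4.5.

4.5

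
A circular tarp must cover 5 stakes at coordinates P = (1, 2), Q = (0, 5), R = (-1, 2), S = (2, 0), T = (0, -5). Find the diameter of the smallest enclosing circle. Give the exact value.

A smallest enclosing disk is always determined by at most three of the input points on its boundary.
The farthest pair is Q–T with squared distance 100. The circle on this segment as diameter has centre (0, 0) and r² = 100/4 = 25.
Check P: distance² to centre = 5 ≤ 25, so it lies inside.
All remaining points lie in this disk, and no smaller disk contains both endpoints, so this is the minimum enclosing circle.
Diameter = 2r = 2√25 = 10.

10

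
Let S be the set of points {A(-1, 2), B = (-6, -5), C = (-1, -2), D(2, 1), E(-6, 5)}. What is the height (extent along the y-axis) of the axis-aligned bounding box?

max y = 5, min y = -5, so height = 10.

10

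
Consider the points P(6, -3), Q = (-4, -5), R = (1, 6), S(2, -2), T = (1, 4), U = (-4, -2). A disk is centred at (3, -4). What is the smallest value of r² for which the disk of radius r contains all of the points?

The required radius is the distance from (3, -4) to the farthest point.
Squared distances: 10, 50, 104, 5, 68, 53.
Maximum is 104, attained at R.

104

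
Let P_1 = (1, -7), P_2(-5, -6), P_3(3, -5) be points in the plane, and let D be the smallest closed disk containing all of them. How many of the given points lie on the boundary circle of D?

Side lengths²: P_1P_2² = 37, P_1P_3² = 8, P_2P_3² = 65.
Since P_2P_3² = 65 ≥ 37 + 8 = 45, the angle opposite P_2P_3 is not acute, so the smallest enclosing circle has P_2P_3 as diameter.
Centre = midpoint of P_2P_3 = (-1, -5.5), r² = 65/4 = 16.25.
The points at distance exactly r from the centre are P_2, P_3 — 2 points.

2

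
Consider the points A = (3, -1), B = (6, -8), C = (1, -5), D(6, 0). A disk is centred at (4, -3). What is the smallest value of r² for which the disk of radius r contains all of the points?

29

The required radius is the distance from (4, -3) to the farthest point.
Squared distances: 5, 29, 13, 13.
Maximum is 29, attained at B.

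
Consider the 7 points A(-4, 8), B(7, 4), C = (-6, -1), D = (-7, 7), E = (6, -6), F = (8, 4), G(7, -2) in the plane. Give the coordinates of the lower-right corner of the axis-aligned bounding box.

x-range [-7, 8], y-range [-6, 8].
The lower-right corner is (8, -6).

(8, -6)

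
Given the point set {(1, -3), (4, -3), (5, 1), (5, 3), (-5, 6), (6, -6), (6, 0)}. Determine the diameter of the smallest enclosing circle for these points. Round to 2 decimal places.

By Welzl's lemma the MEC is supported by two points (diametrically opposite) or three points (on a circumcircle).
The farthest pair is (-5, 6)–(6, -6) with squared distance 265. The circle on this segment as diameter has centre (0.5, 0) and r² = 265/4 = 66.25.
Check (1, -3): distance² to centre = 9.25 ≤ 66.25, so it lies inside.
All remaining points lie in this disk, and no smaller disk contains both endpoints, so this is the minimum enclosing circle.
Diameter = 2r = 2√(66.25) ≈ 16.28.

16.28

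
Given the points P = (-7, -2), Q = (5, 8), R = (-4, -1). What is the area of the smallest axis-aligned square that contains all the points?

The bounding box has width 12 and height 10.
An axis-aligned square enclosing the set must have side ≥ max(width, height).
So the minimum side is max(12, 10) = 12.
Area = 12² = 144.

144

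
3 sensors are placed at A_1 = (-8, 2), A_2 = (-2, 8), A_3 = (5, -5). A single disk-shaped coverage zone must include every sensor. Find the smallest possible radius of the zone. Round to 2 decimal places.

Side lengths²: A_1A_2² = 72, A_1A_3² = 218, A_2A_3² = 218.
Since A_2A_3² = 218 < 218 + 72 = 290, the triangle is acute, so the smallest enclosing circle is the circumcircle.
Circumcentre = (-0.45, 0.45), r² = 59.405.
r = √(59.405) ≈ 7.71.

7.71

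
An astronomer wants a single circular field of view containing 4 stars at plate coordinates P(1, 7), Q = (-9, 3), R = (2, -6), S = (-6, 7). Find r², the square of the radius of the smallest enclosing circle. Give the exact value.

58.25

The farthest pair is R–S with squared distance 233. The circle on this segment as diameter has centre (-2, 0.5) and r² = 233/4 = 58.25.
Check P: distance² to centre = 51.25 ≤ 58.25, so it lies inside.
All remaining points lie in this disk, and no smaller disk contains both endpoints, so this is the minimum enclosing circle.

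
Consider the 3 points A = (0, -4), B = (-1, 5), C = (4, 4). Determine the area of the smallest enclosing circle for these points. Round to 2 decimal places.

69.19

Side lengths²: AB² = 82, AC² = 80, BC² = 26.
Since AB² = 82 < 80 + 26 = 106, the triangle is acute, so the smallest enclosing circle is the circumcircle.
Circumcentre = (8/11, 7/11), r² = 2665/121.
Area = π·r² = π·2665/121 ≈ 69.19.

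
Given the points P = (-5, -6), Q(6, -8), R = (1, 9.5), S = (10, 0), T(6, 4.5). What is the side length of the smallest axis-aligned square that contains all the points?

17.5

The bounding box has width 15 and height 17.5.
An axis-aligned square enclosing the set must have side ≥ max(width, height).
So the minimum side is max(15, 17.5) = 17.5.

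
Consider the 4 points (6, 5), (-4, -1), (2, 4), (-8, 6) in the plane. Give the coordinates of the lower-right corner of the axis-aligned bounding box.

x-range [-8, 6], y-range [-1, 6].
The lower-right corner is (6, -1).

(6, -1)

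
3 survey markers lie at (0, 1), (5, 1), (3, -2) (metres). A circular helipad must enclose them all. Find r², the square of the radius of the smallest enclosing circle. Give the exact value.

6.5

Call the three points A, B, C in the order given.
Side lengths²: AB² = 25, AC² = 18, BC² = 13.
Since AB² = 25 < 18 + 13 = 31, the triangle is acute, so the smallest enclosing circle is the circumcircle.
Circumcentre = (2.5, 0.5), r² = 6.5.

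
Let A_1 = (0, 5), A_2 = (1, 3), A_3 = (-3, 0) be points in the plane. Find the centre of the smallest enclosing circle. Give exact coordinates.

Side lengths²: A_1A_2² = 5, A_1A_3² = 34, A_2A_3² = 25.
Since A_1A_3² = 34 ≥ 25 + 5 = 30, the angle opposite A_1A_3 is not acute, so the smallest enclosing circle has A_1A_3 as diameter.
Centre = midpoint of A_1A_3 = (-1.5, 2.5), r² = 34/4 = 8.5.
Centre = (-1.5, 2.5).

(-1.5, 2.5)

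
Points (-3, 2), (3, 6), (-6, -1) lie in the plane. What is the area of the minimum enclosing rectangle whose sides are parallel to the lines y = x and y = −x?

16

In coordinates u = x + y, v = x − y the rectangle is axis-aligned; the map (x,y)→(u,v) scales areas by 2.
u-values: -1, 9, -7; range = 9 − (-7) = 16.
v-values: -5, -3, -5; range = -3 − (-5) = 2.
Area = (16 × 2) / 2 = 16.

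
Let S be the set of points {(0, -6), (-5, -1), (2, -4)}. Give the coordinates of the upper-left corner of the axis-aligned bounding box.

(-5, -1)

x-range [-5, 2], y-range [-6, -1].
The upper-left corner is (-5, -1).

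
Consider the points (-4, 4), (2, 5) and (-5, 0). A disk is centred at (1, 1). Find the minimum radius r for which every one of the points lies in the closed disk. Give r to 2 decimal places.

6.08

The required radius is the distance from (1, 1) to the farthest point.
Squared distances: 34, 17, 37.
Maximum is 37, attained at (-5, 0).
r = √37 ≈ 6.08.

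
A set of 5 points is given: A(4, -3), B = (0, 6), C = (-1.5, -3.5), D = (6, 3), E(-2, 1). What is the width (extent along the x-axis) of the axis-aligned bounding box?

8

max x = 6, min x = -2, so width = 8.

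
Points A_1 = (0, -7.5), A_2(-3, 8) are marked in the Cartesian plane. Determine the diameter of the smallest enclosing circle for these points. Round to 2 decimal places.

15.79

The smallest circle enclosing two points has them as diameter endpoints.
Centre = midpoint = (-1.5, 0.25); r² = |A_1A_2|²/4 = 249.25/4 = 62.3125.
Diameter = 2r = 2√(62.3125) ≈ 15.79.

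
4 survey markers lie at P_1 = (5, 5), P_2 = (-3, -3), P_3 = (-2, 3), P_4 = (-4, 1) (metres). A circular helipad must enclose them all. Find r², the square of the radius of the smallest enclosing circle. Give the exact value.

The minimum enclosing circle of a finite set is fixed by two of the points (as a diameter) or three (as a circumcircle).
The farthest pair is P_1–P_2 with squared distance 128. The circle on this segment as diameter has centre (1, 1) and r² = 128/4 = 32.
Check P_3: distance² to centre = 13 ≤ 32, so it lies inside.
All remaining points lie in this disk, and no smaller disk contains both endpoints, so this is the minimum enclosing circle.

32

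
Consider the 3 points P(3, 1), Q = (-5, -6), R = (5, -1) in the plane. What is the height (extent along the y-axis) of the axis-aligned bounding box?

7

max y = 1, min y = -6, so height = 7.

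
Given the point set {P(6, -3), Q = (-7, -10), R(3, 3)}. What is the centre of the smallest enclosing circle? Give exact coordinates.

Side lengths²: PQ² = 218, PR² = 45, QR² = 269.
Since QR² = 269 ≥ 218 + 45 = 263, the angle opposite QR is not acute, so the smallest enclosing circle has QR as diameter.
Centre = midpoint of QR = (-2, -3.5), r² = 269/4 = 67.25.
Centre = (-2, -3.5).

(-2, -3.5)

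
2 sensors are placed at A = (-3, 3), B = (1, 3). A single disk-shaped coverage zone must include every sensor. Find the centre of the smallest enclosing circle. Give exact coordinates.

(-1, 3)

The smallest circle enclosing two points has them as diameter endpoints.
Centre = midpoint = (-1, 3); r² = |AB|²/4 = 16/4 = 4.
Centre = (-1, 3).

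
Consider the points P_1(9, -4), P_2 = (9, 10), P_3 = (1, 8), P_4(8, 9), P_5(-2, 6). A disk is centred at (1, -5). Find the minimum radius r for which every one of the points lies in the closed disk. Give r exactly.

17

The required radius is the distance from (1, -5) to the farthest point.
Squared distances: 65, 289, 169, 245, 130.
Maximum is 289, attained at P_2.
r = √289 = 17.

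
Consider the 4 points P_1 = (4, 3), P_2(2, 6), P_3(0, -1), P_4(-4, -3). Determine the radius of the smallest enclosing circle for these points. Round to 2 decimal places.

By Welzl's lemma the MEC is supported by two points (diametrically opposite) or three points (on a circumcircle).
The farthest pair is P_2–P_4 with squared distance 117. The circle on this segment as diameter has centre (-1, 1.5) and r² = 117/4 = 29.25.
Check P_1: distance² to centre = 27.25 ≤ 29.25, so it lies inside.
All remaining points lie in this disk, and no smaller disk contains both endpoints, so this is the minimum enclosing circle.
r = √(29.25) ≈ 5.41.

5.41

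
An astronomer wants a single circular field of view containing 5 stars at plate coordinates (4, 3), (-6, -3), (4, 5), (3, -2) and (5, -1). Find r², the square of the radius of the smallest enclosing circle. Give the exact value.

41

By Welzl's lemma the MEC is supported by two points (diametrically opposite) or three points (on a circumcircle).
The farthest pair is (-6, -3)–(4, 5) with squared distance 164. The circle on this segment as diameter has centre (-1, 1) and r² = 164/4 = 41.
Check (4, 3): distance² to centre = 29 ≤ 41, so it lies inside.
All remaining points lie in this disk, and no smaller disk contains both endpoints, so this is the minimum enclosing circle.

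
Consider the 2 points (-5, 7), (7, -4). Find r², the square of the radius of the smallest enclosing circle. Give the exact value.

The smallest circle enclosing two points has them as diameter endpoints.
Centre = midpoint = (1, 1.5); r² = |(-5, 7)−(7, -4)|²/4 = 265/4 = 66.25.

66.25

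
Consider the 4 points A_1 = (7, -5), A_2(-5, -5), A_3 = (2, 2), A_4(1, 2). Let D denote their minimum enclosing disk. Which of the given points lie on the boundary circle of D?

A smallest enclosing disk is always determined by at most three of the input points on its boundary.
The minimum enclosing circle is determined by three boundary points: A_1, A_2, A_3.
Their circumcentre is (1, -4) with r² = 37.
The farthest remaining point A_4 is at distance² 36 ≤ 37.
The points at distance exactly r from the centre are A_1, A_2, A_3 — 3 points.

A_1, A_2, A_3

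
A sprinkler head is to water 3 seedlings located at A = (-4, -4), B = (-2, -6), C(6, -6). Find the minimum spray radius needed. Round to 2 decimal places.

5.10

Side lengths²: AB² = 8, AC² = 104, BC² = 64.
Since AC² = 104 ≥ 64 + 8 = 72, the angle opposite AC is not acute, so the smallest enclosing circle has AC as diameter.
Centre = midpoint of AC = (1, -5), r² = 104/4 = 26.
r = √26 ≈ 5.10.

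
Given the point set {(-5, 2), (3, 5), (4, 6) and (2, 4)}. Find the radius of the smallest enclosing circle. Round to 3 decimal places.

The minimum enclosing circle of a finite set is fixed by two of the points (as a diameter) or three (as a circumcircle).
The farthest pair is (-5, 2)–(4, 6) with squared distance 97. The circle on this segment as diameter has centre (-0.5, 4) and r² = 97/4 = 24.25.
Check (3, 5): distance² to centre = 13.25 ≤ 24.25, so it lies inside.
All remaining points lie in this disk, and no smaller disk contains both endpoints, so this is the minimum enclosing circle.
r = √(24.25) ≈ 4.924.

4.924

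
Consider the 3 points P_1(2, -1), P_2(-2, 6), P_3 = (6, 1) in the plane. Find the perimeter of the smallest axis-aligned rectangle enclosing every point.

Width = max x − min x = 6 − (-2) = 8.
Height = max y − min y = 6 − (-1) = 7.
Perimeter = 2(8 + 7) = 30.

30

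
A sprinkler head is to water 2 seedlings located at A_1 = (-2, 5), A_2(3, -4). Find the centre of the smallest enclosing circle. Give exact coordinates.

The smallest circle enclosing two points has them as diameter endpoints.
Centre = midpoint = (0.5, 0.5); r² = |A_1A_2|²/4 = 106/4 = 26.5.
Centre = (0.5, 0.5).

(0.5, 0.5)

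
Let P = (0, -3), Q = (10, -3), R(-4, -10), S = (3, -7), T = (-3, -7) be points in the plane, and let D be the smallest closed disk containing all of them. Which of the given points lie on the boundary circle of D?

Q, R

A smallest enclosing disk is always determined by at most three of the input points on its boundary.
The farthest pair is Q–R with squared distance 245. The circle on this segment as diameter has centre (3, -6.5) and r² = 245/4 = 61.25.
Check P: distance² to centre = 21.25 ≤ 61.25, so it lies inside.
All remaining points lie in this disk, and no smaller disk contains both endpoints, so this is the minimum enclosing circle.
The points at distance exactly r from the centre are Q, R — 2 points.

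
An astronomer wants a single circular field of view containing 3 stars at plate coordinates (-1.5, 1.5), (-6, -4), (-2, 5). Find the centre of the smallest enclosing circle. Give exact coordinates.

(-4, 0.5)

Call the three points A, B, C in the order given.
Side lengths²: AB² = 50.5, AC² = 12.5, BC² = 97.
Since BC² = 97 ≥ 50.5 + 12.5 = 63, the angle opposite BC is not acute, so the smallest enclosing circle has BC as diameter.
Centre = midpoint of BC = (-4, 0.5), r² = 97/4 = 24.25.
Centre = (-4, 0.5).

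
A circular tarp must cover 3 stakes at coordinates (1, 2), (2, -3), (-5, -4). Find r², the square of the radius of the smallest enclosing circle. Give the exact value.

Call the three points A, B, C in the order given.
Side lengths²: AB² = 26, AC² = 72, BC² = 50.
Since AC² = 72 < 50 + 26 = 76, the triangle is acute, so the smallest enclosing circle is the circumcircle.
Circumcentre = (-11/6, -7/6), r² = 325/18.

325/18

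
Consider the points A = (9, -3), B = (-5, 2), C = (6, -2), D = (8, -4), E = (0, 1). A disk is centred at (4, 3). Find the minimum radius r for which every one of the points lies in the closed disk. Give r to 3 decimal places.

The required radius is the distance from (4, 3) to the farthest point.
Squared distances: 61, 82, 29, 65, 20.
Maximum is 82, attained at B.
r = √82 ≈ 9.055.

9.055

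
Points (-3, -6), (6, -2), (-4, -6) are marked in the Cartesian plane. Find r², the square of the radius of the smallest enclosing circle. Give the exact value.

Call the three points A, B, C in the order given.
Side lengths²: AB² = 97, AC² = 1, BC² = 116.
Since BC² = 116 ≥ 97 + 1 = 98, the angle opposite BC is not acute, so the smallest enclosing circle has BC as diameter.
Centre = midpoint of BC = (1, -4), r² = 116/4 = 29.

29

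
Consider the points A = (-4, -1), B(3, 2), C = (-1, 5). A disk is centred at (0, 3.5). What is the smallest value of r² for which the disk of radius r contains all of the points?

36.25

The required radius is the distance from (0, 3.5) to the farthest point.
Squared distances: 36.25, 11.25, 3.25.
Maximum is 36.25, attained at A.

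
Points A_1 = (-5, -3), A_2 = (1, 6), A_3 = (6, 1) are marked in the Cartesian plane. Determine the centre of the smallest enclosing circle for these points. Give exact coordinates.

Side lengths²: A_1A_2² = 117, A_1A_3² = 137, A_2A_3² = 50.
Since A_1A_3² = 137 < 117 + 50 = 167, the triangle is acute, so the smallest enclosing circle is the circumcircle.
Circumcentre = (0.1, 0.1), r² = 35.62.
Centre = (0.1, 0.1).

(0.1, 0.1)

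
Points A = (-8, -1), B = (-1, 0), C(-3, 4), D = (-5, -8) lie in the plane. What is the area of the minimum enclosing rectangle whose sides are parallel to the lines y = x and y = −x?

In coordinates u = x + y, v = x − y the rectangle is axis-aligned; the map (x,y)→(u,v) scales areas by 2.
u-values: -9, -1, 1, -13; range = 1 − (-13) = 14.
v-values: -7, -1, -7, 3; range = 3 − (-7) = 10.
Area = (14 × 10) / 2 = 70.

70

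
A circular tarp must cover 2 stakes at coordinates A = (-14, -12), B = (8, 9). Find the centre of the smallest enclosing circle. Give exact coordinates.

The smallest circle enclosing two points has them as diameter endpoints.
Centre = midpoint = (-3, -1.5); r² = |AB|²/4 = 925/4 = 231.25.
Centre = (-3, -1.5).

(-3, -1.5)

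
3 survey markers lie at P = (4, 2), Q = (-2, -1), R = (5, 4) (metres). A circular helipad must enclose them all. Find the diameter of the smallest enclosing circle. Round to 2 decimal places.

8.60

Side lengths²: PQ² = 45, PR² = 5, QR² = 74.
Since QR² = 74 ≥ 45 + 5 = 50, the angle opposite QR is not acute, so the smallest enclosing circle has QR as diameter.
Centre = midpoint of QR = (1.5, 1.5), r² = 74/4 = 18.5.
Diameter = 2r = 2√(18.5) ≈ 8.60.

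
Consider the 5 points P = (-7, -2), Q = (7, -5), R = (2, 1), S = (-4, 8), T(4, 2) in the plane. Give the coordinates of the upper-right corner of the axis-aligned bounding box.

(7, 8)

x-range [-7, 7], y-range [-5, 8].
The upper-right corner is (7, 8).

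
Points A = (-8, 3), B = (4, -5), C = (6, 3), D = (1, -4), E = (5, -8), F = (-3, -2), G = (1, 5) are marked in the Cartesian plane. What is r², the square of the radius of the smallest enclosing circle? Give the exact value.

8845/121

The minimum enclosing circle of a finite set is fixed by two of the points (as a diameter) or three (as a circumcircle).
The minimum enclosing circle is determined by three boundary points: A, C, E.
Their circumcentre is (-1, -21/11) with r² = 8845/121.
The farthest remaining point G is at distance² 6260/121 ≤ 8845/121.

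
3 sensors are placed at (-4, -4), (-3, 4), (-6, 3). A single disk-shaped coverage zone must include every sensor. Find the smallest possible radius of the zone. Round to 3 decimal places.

Call the three points A, B, C in the order given.
Side lengths²: AB² = 65, AC² = 53, BC² = 10.
Since AB² = 65 ≥ 53 + 10 = 63, the angle opposite AB is not acute, so the smallest enclosing circle has AB as diameter.
Centre = midpoint of AB = (-3.5, 0), r² = 65/4 = 16.25.
r = √(16.25) ≈ 4.031.

4.031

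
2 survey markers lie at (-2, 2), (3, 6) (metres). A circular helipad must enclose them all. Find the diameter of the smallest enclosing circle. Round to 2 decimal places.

6.40

The smallest circle enclosing two points has them as diameter endpoints.
Centre = midpoint = (0.5, 4); r² = |(-2, 2)−(3, 6)|²/4 = 41/4 = 10.25.
Diameter = 2r = 2√(10.25) ≈ 6.40.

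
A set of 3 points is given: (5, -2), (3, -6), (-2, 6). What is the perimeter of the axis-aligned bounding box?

38

Width = max x − min x = 5 − (-2) = 7.
Height = max y − min y = 6 − (-6) = 12.
Perimeter = 2(7 + 12) = 38.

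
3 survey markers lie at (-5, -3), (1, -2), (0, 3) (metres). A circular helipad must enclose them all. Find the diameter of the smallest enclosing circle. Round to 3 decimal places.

7.814

Call the three points A, B, C in the order given.
Side lengths²: AB² = 37, AC² = 61, BC² = 26.
Since AC² = 61 < 37 + 26 = 63, the triangle is acute, so the smallest enclosing circle is the circumcircle.
Circumcentre = (-149/62, -5/62), r² = 29341/1922.
Diameter = 2r = 2√(29341/1922) ≈ 7.814.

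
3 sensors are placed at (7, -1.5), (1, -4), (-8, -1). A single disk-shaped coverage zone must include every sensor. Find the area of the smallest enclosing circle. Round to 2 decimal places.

176.91

Call the three points A, B, C in the order given.
Side lengths²: AB² = 42.25, AC² = 225.25, BC² = 90.
Since AC² = 225.25 ≥ 90 + 42.25 = 132.25, the angle opposite AC is not acute, so the smallest enclosing circle has AC as diameter.
Centre = midpoint of AC = (-0.5, -1.25), r² = 225.25/4 = 56.3125.
Area = π·r² = π·56.3125 ≈ 176.91.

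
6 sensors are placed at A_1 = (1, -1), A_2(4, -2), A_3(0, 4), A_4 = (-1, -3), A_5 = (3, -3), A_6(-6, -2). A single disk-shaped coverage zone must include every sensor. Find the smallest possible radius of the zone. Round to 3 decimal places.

The minimum enclosing circle of a finite set is fixed by two of the points (as a diameter) or three (as a circumcircle).
The minimum enclosing circle is determined by three boundary points: A_2, A_3, A_6.
Their circumcentre is (-1, -1) with r² = 26.
The farthest remaining point A_5 is at distance² 20 ≤ 26.
r = √26 ≈ 5.099.

5.099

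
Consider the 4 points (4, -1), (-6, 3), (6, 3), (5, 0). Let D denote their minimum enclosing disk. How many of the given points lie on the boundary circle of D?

2

The minimum enclosing circle of a finite set is fixed by two of the points (as a diameter) or three (as a circumcircle).
The farthest pair is (-6, 3)–(6, 3) with squared distance 144. The circle on this segment as diameter has centre (0, 3) and r² = 144/4 = 36.
Check (4, -1): distance² to centre = 32 ≤ 36, so it lies inside.
All remaining points lie in this disk, and no smaller disk contains both endpoints, so this is the minimum enclosing circle.
The points at distance exactly r from the centre are (-6, 3), (6, 3) — 2 points.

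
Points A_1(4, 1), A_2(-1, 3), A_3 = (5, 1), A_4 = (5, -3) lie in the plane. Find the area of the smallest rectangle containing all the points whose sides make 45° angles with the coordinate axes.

24

In coordinates u = x + y, v = x − y the rectangle is axis-aligned; the map (x,y)→(u,v) scales areas by 2.
u-values: 5, 2, 6, 2; range = 6 − 2 = 4.
v-values: 3, -4, 4, 8; range = 8 − (-4) = 12.
Area = (4 × 12) / 2 = 24.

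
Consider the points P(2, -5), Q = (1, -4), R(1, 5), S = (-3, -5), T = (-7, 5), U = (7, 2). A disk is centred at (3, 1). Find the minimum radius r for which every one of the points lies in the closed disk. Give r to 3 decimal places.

The required radius is the distance from (3, 1) to the farthest point.
Squared distances: 37, 29, 20, 72, 116, 17.
Maximum is 116, attained at T.
r = √116 ≈ 10.770.

10.770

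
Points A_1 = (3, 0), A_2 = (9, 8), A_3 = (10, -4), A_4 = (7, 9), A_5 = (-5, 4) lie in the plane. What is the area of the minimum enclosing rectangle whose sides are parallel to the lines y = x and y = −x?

In coordinates u = x + y, v = x − y the rectangle is axis-aligned; the map (x,y)→(u,v) scales areas by 2.
u-values: 3, 17, 6, 16, -1; range = 17 − (-1) = 18.
v-values: 3, 1, 14, -2, -9; range = 14 − (-9) = 23.
Area = (18 × 23) / 2 = 207.

207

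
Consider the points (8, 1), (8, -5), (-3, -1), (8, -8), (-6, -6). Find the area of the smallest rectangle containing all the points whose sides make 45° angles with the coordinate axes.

189

In coordinates u = x + y, v = x − y the rectangle is axis-aligned; the map (x,y)→(u,v) scales areas by 2.
u-values: 9, 3, -4, 0, -12; range = 9 − (-12) = 21.
v-values: 7, 13, -2, 16, 0; range = 16 − (-2) = 18.
Area = (21 × 18) / 2 = 189.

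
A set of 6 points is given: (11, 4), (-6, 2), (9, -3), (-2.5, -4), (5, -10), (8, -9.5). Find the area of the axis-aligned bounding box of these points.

238

x ranges over [-6, 11], width 17.
y ranges over [-10, 4], height 14.
Area = 17 × 14 = 238.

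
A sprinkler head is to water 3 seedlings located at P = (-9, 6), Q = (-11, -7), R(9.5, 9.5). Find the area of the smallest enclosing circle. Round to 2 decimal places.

543.89

Side lengths²: PQ² = 173, PR² = 354.5, QR² = 692.5.
Since QR² = 692.5 ≥ 354.5 + 173 = 527.5, the angle opposite QR is not acute, so the smallest enclosing circle has QR as diameter.
Centre = midpoint of QR = (-0.75, 1.25), r² = 692.5/4 = 173.125.
Area = π·r² = π·173.125 ≈ 543.89.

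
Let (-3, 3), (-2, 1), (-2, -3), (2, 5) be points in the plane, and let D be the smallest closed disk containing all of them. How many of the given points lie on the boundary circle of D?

The farthest pair is (-2, -3)–(2, 5) with squared distance 80. The circle on this segment as diameter has centre (0, 1) and r² = 80/4 = 20.
Check (-3, 3): distance² to centre = 13 ≤ 20, so it lies inside.
All remaining points lie in this disk, and no smaller disk contains both endpoints, so this is the minimum enclosing circle.
The points at distance exactly r from the centre are (-2, -3), (2, 5) — 2 points.

2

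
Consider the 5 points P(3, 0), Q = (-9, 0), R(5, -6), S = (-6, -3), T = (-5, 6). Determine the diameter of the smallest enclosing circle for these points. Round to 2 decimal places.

15.89

The minimum enclosing circle is determined by three boundary points: Q, R, T.
Their circumcentre is (-10/9, -25/27) with r² = 45994/729.
The farthest remaining point S is at distance² 20560/729 ≤ 45994/729.
Diameter = 2r = 2√(45994/729) ≈ 15.89.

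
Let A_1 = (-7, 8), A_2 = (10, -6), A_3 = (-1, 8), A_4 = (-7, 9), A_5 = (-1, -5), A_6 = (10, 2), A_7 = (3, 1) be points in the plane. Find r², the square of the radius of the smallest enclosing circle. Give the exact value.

128.5

A smallest enclosing disk is always determined by at most three of the input points on its boundary.
The farthest pair is A_2–A_4 with squared distance 514. The circle on this segment as diameter has centre (1.5, 1.5) and r² = 514/4 = 128.5.
Check A_1: distance² to centre = 114.5 ≤ 128.5, so it lies inside.
All remaining points lie in this disk, and no smaller disk contains both endpoints, so this is the minimum enclosing circle.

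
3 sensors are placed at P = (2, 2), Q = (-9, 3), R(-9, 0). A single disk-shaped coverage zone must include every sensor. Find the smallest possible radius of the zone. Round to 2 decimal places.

5.61

Side lengths²: PQ² = 122, PR² = 125, QR² = 9.
Since PR² = 125 < 122 + 9 = 131, the triangle is acute, so the smallest enclosing circle is the circumcircle.
Circumcentre = (-79/22, 1.5), r² = 7625/242.
r = √(7625/242) ≈ 5.61.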